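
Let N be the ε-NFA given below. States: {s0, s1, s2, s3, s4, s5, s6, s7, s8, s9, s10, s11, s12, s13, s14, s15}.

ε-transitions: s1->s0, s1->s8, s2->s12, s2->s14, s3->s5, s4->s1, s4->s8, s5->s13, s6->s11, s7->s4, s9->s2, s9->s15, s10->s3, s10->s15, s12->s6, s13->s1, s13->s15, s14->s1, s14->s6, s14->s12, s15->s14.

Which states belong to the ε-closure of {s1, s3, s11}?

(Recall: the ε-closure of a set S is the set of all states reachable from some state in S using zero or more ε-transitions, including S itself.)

{s0, s1, s3, s5, s6, s8, s11, s12, s13, s14, s15}

Start with {s1, s3, s11}.
From s1 via ε: add s0, s8.
From s3 via ε: add s5.
From s5 via ε: add s13.
From s13 via ε: add s15.
From s15 via ε: add s14.
From s14 via ε: add s6, s12.
No new states can be added; the closed set is {s0, s1, s3, s5, s6, s8, s11, s12, s13, s14, s15}.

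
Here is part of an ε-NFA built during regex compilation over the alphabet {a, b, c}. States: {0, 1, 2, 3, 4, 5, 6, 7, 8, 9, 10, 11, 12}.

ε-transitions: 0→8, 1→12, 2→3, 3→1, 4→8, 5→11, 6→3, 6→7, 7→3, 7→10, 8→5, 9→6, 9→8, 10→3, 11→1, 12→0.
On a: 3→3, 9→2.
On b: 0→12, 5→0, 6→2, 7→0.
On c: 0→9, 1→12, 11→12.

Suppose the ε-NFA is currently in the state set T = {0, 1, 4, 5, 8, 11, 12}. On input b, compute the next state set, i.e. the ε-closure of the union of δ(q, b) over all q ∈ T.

{0, 1, 5, 8, 11, 12}

0 on b → {12}.
5 on b → {0}.
No b-transition from 1, 4, 8, 11, 12.
Union after reading b: {0, 12}.
Now take the ε-closure:
From 0 via ε: add 8.
From 8 via ε: add 5.
From 5 via ε: add 11.
From 11 via ε: add 1.
No new states can be added; the closed set is {0, 1, 5, 8, 11, 12}.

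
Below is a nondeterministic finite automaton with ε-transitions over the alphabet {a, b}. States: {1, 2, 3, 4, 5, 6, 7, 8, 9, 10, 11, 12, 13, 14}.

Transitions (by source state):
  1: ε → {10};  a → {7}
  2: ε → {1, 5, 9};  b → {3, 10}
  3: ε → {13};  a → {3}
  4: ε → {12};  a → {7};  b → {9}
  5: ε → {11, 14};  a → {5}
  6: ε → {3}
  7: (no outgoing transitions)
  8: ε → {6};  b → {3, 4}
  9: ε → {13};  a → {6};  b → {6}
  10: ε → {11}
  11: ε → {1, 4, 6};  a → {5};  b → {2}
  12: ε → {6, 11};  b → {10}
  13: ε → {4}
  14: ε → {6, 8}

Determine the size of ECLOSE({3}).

8

Start with {3}.
From 3 via ε: add 13.
From 13 via ε: add 4.
From 4 via ε: add 12.
From 12 via ε: add 6, 11.
From 11 via ε: add 1.
From 1 via ε: add 10.
ε-closure = {1, 3, 4, 6, 10, 11, 12, 13}, which has 8 states.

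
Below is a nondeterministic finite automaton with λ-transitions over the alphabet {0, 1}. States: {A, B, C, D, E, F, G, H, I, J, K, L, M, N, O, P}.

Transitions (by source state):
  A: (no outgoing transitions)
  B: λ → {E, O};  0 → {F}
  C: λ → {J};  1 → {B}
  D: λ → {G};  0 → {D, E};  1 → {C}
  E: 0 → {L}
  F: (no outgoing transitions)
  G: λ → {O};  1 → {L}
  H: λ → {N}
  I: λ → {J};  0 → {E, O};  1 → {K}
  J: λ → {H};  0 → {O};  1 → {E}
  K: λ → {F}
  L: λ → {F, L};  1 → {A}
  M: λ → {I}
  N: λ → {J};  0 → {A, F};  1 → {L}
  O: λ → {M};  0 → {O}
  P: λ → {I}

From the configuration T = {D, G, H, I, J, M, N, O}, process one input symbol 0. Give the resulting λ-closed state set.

D on 0 → {D, E}.
I on 0 → {E, O}.
J on 0 → {O}.
N on 0 → {A, F}.
O on 0 → {O}.
No 0-transition from G, H, M.
Union after reading 0: {A, D, E, F, O}.
Now take the λ-closure:
From D via λ: add G.
From O via λ: add M.
From M via λ: add I.
From I via λ: add J.
From J via λ: add H.
From H via λ: add N.
No new states can be added; the closed set is {A, D, E, F, G, H, I, J, M, N, O}.

{A, D, E, F, G, H, I, J, M, N, O}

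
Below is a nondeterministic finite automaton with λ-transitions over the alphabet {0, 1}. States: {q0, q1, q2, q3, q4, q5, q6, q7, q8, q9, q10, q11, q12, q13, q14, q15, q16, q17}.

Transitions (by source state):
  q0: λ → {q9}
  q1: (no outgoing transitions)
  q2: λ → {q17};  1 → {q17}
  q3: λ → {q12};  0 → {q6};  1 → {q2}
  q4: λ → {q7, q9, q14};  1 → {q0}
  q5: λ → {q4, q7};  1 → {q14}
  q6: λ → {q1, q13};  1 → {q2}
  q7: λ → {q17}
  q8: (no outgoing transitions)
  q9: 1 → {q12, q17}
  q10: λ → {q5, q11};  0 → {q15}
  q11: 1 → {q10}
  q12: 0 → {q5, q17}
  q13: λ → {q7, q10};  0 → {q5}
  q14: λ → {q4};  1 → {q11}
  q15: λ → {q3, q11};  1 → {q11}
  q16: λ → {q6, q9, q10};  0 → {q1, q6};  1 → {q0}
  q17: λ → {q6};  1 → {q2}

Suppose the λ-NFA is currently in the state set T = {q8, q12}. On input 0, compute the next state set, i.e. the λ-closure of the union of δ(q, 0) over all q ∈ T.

{q1, q4, q5, q6, q7, q9, q10, q11, q13, q14, q17}

q12 on 0 → {q5, q17}.
No 0-transition from q8.
Union after reading 0: {q5, q17}.
Now take the λ-closure:
From q5 via λ: add q4, q7.
From q17 via λ: add q6.
From q4 via λ: add q9, q14.
From q6 via λ: add q1, q13.
From q13 via λ: add q10.
From q10 via λ: add q11.
No new states can be added; the closed set is {q1, q4, q5, q6, q7, q9, q10, q11, q13, q14, q17}.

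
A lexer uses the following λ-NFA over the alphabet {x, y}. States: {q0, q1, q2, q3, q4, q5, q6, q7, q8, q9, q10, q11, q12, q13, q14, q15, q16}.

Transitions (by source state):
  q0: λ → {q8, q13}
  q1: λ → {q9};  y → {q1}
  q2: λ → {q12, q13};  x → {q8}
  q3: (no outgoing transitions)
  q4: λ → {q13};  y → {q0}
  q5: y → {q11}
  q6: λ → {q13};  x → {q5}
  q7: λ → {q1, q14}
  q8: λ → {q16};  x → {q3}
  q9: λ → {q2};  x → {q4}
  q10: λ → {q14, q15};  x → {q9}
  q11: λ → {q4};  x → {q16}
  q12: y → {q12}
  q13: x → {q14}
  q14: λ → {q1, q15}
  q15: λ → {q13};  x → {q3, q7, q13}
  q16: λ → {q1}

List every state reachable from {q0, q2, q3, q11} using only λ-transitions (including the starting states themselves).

{q0, q1, q2, q3, q4, q8, q9, q11, q12, q13, q16}

Start with {q0, q2, q3, q11}.
From q0 via λ: add q8, q13.
From q2 via λ: add q12.
From q11 via λ: add q4.
From q8 via λ: add q16.
From q16 via λ: add q1.
From q1 via λ: add q9.
No new states can be added; the closed set is {q0, q1, q2, q3, q4, q8, q9, q11, q12, q13, q16}.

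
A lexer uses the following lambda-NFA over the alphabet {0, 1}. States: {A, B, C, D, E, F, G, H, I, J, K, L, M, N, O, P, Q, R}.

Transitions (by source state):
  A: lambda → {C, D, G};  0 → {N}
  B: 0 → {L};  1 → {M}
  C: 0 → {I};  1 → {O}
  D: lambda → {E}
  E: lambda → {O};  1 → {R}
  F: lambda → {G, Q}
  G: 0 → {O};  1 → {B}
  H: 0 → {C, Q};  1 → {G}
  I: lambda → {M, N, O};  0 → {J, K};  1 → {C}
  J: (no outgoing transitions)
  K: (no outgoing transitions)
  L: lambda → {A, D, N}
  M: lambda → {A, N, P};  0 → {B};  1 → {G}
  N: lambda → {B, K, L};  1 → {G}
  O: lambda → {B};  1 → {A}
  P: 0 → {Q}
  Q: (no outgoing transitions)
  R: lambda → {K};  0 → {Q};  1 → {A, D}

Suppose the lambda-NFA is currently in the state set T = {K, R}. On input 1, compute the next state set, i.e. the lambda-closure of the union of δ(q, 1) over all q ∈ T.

R on 1 → {A, D}.
No 1-transition from K.
Union after reading 1: {A, D}.
Now take the lambda-closure:
From A via lambda: add C, G.
From D via lambda: add E.
From E via lambda: add O.
From O via lambda: add B.
No new states can be added; the closed set is {A, B, C, D, E, G, O}.

{A, B, C, D, E, G, O}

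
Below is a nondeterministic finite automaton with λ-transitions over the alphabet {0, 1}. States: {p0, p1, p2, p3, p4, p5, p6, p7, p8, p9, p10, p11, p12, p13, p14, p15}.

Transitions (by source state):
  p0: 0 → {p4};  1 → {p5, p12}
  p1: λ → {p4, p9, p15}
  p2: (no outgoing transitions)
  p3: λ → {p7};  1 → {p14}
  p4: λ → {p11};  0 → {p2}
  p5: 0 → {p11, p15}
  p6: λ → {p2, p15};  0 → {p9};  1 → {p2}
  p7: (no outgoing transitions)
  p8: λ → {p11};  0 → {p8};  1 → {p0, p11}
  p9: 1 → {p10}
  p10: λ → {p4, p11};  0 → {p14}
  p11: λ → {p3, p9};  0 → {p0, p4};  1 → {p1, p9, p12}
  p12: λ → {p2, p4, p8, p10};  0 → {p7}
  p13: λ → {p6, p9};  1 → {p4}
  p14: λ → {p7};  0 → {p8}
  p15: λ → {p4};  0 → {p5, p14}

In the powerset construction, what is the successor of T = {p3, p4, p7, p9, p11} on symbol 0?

{p0, p2, p3, p4, p7, p9, p11}

p4 on 0 → {p2}.
p11 on 0 → {p0, p4}.
No 0-transition from p3, p7, p9.
Union after reading 0: {p0, p2, p4}.
Now take the λ-closure:
From p4 via λ: add p11.
From p11 via λ: add p3, p9.
From p3 via λ: add p7.
No new states can be added; the closed set is {p0, p2, p3, p4, p7, p9, p11}.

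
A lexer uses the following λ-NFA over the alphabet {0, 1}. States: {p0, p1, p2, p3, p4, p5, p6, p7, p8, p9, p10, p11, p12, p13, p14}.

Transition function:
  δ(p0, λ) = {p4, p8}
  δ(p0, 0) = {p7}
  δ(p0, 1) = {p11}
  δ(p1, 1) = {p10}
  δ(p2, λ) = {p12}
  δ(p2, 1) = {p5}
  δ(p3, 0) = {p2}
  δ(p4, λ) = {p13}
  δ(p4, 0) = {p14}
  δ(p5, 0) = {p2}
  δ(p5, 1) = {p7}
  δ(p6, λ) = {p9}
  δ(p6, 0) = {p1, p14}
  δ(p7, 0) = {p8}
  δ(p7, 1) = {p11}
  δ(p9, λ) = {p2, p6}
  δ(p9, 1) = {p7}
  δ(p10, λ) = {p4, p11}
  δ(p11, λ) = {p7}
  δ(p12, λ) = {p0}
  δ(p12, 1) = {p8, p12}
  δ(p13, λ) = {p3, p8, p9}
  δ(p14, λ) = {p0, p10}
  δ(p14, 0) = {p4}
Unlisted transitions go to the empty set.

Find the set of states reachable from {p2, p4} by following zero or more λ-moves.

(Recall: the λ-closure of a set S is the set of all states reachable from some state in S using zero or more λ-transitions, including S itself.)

Start with {p2, p4}.
From p2 via λ: add p12.
From p4 via λ: add p13.
From p12 via λ: add p0.
From p13 via λ: add p3, p8, p9.
From p9 via λ: add p6.
No new states can be added; the closed set is {p0, p2, p3, p4, p6, p8, p9, p12, p13}.

{p0, p2, p3, p4, p6, p8, p9, p12, p13}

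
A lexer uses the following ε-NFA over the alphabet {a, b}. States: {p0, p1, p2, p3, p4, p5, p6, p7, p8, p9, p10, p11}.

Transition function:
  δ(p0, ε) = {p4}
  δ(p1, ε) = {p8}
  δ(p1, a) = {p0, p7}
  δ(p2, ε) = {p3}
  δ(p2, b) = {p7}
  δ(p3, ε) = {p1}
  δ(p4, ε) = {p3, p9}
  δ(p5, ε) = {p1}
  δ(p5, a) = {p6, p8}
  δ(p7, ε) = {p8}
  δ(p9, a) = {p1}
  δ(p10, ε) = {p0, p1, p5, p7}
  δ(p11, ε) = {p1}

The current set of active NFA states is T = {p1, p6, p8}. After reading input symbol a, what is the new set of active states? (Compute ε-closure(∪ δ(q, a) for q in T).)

{p0, p1, p3, p4, p7, p8, p9}

p1 on a → {p0, p7}.
No a-transition from p6, p8.
Union after reading a: {p0, p7}.
Now take the ε-closure:
From p0 via ε: add p4.
From p7 via ε: add p8.
From p4 via ε: add p3, p9.
From p3 via ε: add p1.
No new states can be added; the closed set is {p0, p1, p3, p4, p7, p8, p9}.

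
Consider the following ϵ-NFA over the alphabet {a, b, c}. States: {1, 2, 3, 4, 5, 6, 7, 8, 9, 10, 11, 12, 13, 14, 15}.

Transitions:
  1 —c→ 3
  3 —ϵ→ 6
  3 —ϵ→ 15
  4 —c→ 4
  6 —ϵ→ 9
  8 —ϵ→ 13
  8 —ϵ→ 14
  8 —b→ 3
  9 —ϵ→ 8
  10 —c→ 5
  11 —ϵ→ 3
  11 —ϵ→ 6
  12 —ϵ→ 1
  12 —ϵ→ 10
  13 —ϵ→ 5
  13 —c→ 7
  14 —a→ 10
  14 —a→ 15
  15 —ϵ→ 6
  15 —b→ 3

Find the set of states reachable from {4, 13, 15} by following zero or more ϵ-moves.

Start with {4, 13, 15}.
From 13 via ϵ: add 5.
From 15 via ϵ: add 6.
From 6 via ϵ: add 9.
From 9 via ϵ: add 8.
From 8 via ϵ: add 14.
No new states can be added; the closed set is {4, 5, 6, 8, 9, 13, 14, 15}.

{4, 5, 6, 8, 9, 13, 14, 15}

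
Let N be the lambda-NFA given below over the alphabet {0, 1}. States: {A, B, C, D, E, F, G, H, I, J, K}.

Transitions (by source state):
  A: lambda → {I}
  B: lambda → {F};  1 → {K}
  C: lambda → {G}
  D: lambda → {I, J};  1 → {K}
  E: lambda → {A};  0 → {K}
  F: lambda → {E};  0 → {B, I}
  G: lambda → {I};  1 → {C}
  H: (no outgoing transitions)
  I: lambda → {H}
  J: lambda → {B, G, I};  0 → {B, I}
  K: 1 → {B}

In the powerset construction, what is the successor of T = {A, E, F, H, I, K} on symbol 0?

E on 0 → {K}.
F on 0 → {B, I}.
No 0-transition from A, H, I, K.
Union after reading 0: {B, I, K}.
Now take the lambda-closure:
From B via lambda: add F.
From I via lambda: add H.
From F via lambda: add E.
From E via lambda: add A.
No new states can be added; the closed set is {A, B, E, F, H, I, K}.

{A, B, E, F, H, I, K}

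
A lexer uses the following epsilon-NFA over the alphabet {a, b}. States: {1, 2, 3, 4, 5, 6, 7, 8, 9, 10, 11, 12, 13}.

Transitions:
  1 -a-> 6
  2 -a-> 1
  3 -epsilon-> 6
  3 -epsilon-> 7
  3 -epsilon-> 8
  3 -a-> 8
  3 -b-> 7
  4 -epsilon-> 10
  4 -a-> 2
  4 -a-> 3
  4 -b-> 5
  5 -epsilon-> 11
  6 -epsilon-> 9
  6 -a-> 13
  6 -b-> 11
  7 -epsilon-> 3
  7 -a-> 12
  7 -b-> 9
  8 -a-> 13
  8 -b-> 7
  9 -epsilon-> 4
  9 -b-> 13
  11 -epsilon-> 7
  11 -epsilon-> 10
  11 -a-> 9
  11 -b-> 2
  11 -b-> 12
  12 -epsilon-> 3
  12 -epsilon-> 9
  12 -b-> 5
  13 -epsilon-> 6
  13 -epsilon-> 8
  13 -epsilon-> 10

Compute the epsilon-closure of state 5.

Start with {5}.
From 5 via epsilon: add 11.
From 11 via epsilon: add 7, 10.
From 7 via epsilon: add 3.
From 3 via epsilon: add 6, 8.
From 6 via epsilon: add 9.
From 9 via epsilon: add 4.
No new states can be added; the closed set is {3, 4, 5, 6, 7, 8, 9, 10, 11}.

{3, 4, 5, 6, 7, 8, 9, 10, 11}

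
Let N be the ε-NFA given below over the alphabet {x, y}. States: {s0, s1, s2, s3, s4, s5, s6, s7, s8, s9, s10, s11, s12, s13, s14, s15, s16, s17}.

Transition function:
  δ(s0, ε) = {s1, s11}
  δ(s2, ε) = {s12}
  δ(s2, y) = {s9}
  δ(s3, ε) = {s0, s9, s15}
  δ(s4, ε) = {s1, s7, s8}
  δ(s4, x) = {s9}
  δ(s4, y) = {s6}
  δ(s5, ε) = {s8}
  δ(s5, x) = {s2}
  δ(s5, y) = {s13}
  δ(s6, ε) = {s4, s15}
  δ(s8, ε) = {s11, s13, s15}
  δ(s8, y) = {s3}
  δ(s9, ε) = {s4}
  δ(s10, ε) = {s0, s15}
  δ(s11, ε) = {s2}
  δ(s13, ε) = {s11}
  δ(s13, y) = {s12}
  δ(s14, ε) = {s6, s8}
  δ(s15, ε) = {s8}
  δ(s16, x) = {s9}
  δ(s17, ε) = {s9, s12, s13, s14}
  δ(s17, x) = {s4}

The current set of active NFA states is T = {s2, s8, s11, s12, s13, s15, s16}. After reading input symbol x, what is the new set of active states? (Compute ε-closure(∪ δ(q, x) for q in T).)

s16 on x → {s9}.
No x-transition from s2, s8, s11, s12, s13, s15.
Union after reading x: {s9}.
Now take the ε-closure:
From s9 via ε: add s4.
From s4 via ε: add s1, s7, s8.
From s8 via ε: add s11, s13, s15.
From s11 via ε: add s2.
From s2 via ε: add s12.
No new states can be added; the closed set is {s1, s2, s4, s7, s8, s9, s11, s12, s13, s15}.

{s1, s2, s4, s7, s8, s9, s11, s12, s13, s15}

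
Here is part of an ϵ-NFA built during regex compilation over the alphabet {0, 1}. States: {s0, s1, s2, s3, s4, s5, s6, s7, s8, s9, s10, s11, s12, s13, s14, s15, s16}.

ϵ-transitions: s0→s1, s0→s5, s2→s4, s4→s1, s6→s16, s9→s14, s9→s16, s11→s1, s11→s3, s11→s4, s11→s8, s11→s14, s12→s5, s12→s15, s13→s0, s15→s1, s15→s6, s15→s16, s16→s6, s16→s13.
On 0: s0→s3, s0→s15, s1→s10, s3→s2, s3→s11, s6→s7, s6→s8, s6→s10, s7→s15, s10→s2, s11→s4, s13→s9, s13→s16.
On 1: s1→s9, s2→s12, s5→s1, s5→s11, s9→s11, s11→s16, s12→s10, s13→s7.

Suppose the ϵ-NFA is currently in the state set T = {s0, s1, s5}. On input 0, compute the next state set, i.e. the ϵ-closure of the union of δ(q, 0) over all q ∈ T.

s0 on 0 → {s3, s15}.
s1 on 0 → {s10}.
No 0-transition from s5.
Union after reading 0: {s3, s10, s15}.
Now take the ϵ-closure:
From s15 via ϵ: add s1, s6, s16.
From s16 via ϵ: add s13.
From s13 via ϵ: add s0.
From s0 via ϵ: add s5.
No new states can be added; the closed set is {s0, s1, s3, s5, s6, s10, s13, s15, s16}.

{s0, s1, s3, s5, s6, s10, s13, s15, s16}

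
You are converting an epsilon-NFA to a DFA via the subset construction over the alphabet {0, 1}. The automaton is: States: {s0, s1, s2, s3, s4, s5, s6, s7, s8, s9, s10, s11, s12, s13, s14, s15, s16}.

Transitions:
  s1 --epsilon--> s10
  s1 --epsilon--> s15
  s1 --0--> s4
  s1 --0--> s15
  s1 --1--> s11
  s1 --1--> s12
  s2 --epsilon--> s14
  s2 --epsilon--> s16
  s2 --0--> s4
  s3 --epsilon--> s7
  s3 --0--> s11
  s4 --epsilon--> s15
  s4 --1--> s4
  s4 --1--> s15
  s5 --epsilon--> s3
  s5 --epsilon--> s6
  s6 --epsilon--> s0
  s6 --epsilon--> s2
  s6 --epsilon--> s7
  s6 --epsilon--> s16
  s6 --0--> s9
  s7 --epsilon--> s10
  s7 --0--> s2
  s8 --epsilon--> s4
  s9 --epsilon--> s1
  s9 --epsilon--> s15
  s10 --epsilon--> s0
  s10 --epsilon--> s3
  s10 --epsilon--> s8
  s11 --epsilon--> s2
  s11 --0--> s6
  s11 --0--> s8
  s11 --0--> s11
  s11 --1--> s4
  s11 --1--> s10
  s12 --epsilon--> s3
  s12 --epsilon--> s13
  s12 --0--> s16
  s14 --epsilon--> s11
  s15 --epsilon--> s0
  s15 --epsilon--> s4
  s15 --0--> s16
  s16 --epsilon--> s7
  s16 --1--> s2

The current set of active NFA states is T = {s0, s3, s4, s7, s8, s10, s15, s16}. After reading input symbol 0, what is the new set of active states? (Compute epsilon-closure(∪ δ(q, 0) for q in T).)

s3 on 0 → {s11}.
s7 on 0 → {s2}.
s15 on 0 → {s16}.
No 0-transition from s0, s4, s8, s10, s16.
Union after reading 0: {s2, s11, s16}.
Now take the epsilon-closure:
From s2 via epsilon: add s14.
From s16 via epsilon: add s7.
From s7 via epsilon: add s10.
From s10 via epsilon: add s0, s3, s8.
From s8 via epsilon: add s4.
From s4 via epsilon: add s15.
No new states can be added; the closed set is {s0, s2, s3, s4, s7, s8, s10, s11, s14, s15, s16}.

{s0, s2, s3, s4, s7, s8, s10, s11, s14, s15, s16}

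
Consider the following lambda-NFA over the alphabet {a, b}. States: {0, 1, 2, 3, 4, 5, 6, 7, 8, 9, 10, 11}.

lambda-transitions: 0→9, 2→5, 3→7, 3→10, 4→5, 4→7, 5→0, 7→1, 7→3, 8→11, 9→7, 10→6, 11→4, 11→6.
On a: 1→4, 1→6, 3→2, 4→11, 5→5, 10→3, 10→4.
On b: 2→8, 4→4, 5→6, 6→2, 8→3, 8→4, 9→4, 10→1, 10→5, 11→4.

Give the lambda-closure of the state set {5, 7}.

{0, 1, 3, 5, 6, 7, 9, 10}

Start with {5, 7}.
From 5 via lambda: add 0.
From 7 via lambda: add 1, 3.
From 0 via lambda: add 9.
From 3 via lambda: add 10.
From 10 via lambda: add 6.
No new states can be added; the closed set is {0, 1, 3, 5, 6, 7, 9, 10}.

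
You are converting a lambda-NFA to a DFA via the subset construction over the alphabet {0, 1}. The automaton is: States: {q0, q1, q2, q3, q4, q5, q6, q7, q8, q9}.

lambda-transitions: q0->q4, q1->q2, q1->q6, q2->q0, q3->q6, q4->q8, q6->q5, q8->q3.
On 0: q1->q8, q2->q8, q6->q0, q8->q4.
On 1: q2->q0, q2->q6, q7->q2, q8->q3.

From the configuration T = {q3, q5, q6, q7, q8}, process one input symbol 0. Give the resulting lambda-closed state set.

q6 on 0 → {q0}.
q8 on 0 → {q4}.
No 0-transition from q3, q5, q7.
Union after reading 0: {q0, q4}.
Now take the lambda-closure:
From q4 via lambda: add q8.
From q8 via lambda: add q3.
From q3 via lambda: add q6.
From q6 via lambda: add q5.
No new states can be added; the closed set is {q0, q3, q4, q5, q6, q8}.

{q0, q3, q4, q5, q6, q8}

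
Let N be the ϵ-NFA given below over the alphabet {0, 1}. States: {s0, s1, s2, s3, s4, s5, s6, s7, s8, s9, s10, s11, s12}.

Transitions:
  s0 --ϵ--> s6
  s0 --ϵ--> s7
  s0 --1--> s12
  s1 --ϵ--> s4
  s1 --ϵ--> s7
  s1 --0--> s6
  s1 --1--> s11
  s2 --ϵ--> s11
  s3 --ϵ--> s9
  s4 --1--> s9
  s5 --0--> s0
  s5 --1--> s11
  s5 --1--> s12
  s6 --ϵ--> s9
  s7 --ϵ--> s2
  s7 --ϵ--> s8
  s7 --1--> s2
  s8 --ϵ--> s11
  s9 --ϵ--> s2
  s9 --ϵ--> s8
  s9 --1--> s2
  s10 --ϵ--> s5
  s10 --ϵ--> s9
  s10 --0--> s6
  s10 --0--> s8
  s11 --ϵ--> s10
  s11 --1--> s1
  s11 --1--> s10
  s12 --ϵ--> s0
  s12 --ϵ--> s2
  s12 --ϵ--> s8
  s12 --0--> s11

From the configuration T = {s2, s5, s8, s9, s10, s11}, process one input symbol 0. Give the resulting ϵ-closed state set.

{s0, s2, s5, s6, s7, s8, s9, s10, s11}

s5 on 0 → {s0}.
s10 on 0 → {s6, s8}.
No 0-transition from s2, s8, s9, s11.
Union after reading 0: {s0, s6, s8}.
Now take the ϵ-closure:
From s0 via ϵ: add s7.
From s6 via ϵ: add s9.
From s8 via ϵ: add s11.
From s7 via ϵ: add s2.
From s11 via ϵ: add s10.
From s10 via ϵ: add s5.
No new states can be added; the closed set is {s0, s2, s5, s6, s7, s8, s9, s10, s11}.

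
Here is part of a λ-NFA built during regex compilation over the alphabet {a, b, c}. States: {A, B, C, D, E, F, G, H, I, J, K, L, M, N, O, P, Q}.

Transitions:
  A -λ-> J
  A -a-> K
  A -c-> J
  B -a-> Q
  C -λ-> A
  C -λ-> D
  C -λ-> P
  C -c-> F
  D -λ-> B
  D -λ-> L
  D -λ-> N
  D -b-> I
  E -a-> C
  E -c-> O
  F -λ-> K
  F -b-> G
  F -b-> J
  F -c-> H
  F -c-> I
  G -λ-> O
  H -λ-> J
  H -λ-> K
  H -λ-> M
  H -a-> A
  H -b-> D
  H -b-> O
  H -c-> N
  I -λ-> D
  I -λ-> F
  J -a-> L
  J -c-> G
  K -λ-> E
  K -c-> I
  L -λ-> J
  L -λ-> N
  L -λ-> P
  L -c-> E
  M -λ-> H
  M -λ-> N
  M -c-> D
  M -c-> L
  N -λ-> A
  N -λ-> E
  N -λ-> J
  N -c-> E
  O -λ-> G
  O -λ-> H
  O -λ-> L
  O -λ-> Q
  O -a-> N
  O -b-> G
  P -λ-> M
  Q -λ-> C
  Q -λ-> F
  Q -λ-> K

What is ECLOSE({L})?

{A, E, H, J, K, L, M, N, P}

Start with {L}.
From L via λ: add J, N, P.
From N via λ: add A, E.
From P via λ: add M.
From M via λ: add H.
From H via λ: add K.
No new states can be added; the closed set is {A, E, H, J, K, L, M, N, P}.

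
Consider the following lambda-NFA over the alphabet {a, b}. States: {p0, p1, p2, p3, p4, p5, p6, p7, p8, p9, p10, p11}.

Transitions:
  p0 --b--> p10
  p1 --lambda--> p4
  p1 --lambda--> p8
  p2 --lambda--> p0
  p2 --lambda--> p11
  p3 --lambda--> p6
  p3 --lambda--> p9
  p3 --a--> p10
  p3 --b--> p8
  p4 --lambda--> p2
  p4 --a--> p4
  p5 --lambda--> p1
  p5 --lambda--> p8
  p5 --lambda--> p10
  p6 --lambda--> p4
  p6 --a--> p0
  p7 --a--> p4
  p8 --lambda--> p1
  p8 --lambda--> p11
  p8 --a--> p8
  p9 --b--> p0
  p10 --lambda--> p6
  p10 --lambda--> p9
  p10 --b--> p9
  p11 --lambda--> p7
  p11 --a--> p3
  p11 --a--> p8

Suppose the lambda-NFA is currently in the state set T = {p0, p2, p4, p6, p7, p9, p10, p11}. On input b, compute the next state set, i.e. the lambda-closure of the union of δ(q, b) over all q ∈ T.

{p0, p2, p4, p6, p7, p9, p10, p11}

p0 on b → {p10}.
p9 on b → {p0}.
p10 on b → {p9}.
No b-transition from p2, p4, p6, p7, p11.
Union after reading b: {p0, p9, p10}.
Now take the lambda-closure:
From p10 via lambda: add p6.
From p6 via lambda: add p4.
From p4 via lambda: add p2.
From p2 via lambda: add p11.
From p11 via lambda: add p7.
No new states can be added; the closed set is {p0, p2, p4, p6, p7, p9, p10, p11}.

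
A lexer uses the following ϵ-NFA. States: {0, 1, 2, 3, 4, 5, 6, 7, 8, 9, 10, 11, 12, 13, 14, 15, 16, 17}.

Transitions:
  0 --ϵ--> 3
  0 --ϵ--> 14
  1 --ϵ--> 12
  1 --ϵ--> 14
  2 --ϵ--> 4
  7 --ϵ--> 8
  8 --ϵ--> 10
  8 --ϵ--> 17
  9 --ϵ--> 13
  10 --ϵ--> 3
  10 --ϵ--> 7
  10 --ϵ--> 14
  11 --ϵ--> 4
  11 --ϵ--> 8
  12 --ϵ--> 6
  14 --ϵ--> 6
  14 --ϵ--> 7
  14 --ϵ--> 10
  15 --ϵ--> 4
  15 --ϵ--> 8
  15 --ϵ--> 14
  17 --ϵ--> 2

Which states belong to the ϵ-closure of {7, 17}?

{2, 3, 4, 6, 7, 8, 10, 14, 17}

Start with {7, 17}.
From 7 via ϵ: add 8.
From 17 via ϵ: add 2.
From 2 via ϵ: add 4.
From 8 via ϵ: add 10.
From 10 via ϵ: add 3, 14.
From 14 via ϵ: add 6.
No new states can be added; the closed set is {2, 3, 4, 6, 7, 8, 10, 14, 17}.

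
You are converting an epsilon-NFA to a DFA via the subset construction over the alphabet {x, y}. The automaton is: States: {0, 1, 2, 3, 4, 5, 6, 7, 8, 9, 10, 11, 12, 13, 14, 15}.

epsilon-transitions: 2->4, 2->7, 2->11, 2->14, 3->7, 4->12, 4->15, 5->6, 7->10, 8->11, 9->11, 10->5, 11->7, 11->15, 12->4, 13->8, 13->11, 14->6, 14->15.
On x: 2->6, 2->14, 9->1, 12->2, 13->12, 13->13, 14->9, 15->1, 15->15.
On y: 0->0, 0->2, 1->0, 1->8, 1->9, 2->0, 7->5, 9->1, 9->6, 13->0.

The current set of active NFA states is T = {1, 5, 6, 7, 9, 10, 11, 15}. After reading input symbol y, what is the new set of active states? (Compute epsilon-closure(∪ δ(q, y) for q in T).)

1 on y → {0, 8, 9}.
7 on y → {5}.
9 on y → {1, 6}.
No y-transition from 5, 6, 10, 11, 15.
Union after reading y: {0, 1, 5, 6, 8, 9}.
Now take the epsilon-closure:
From 8 via epsilon: add 11.
From 11 via epsilon: add 7, 15.
From 7 via epsilon: add 10.
No new states can be added; the closed set is {0, 1, 5, 6, 7, 8, 9, 10, 11, 15}.

{0, 1, 5, 6, 7, 8, 9, 10, 11, 15}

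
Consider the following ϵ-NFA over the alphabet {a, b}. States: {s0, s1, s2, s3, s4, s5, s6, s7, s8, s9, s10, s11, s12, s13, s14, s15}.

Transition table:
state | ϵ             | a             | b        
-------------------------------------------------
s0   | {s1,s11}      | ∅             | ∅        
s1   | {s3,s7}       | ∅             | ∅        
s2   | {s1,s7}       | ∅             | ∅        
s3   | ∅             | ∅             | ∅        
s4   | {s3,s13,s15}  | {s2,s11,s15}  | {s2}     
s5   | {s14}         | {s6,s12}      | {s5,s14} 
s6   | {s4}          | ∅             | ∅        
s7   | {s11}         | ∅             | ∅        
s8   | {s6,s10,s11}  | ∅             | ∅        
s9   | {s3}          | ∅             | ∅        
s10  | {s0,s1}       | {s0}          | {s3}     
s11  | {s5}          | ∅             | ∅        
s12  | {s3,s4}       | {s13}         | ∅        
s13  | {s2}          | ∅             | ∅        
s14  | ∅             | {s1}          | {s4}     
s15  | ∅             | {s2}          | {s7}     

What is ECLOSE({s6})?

{s1, s2, s3, s4, s5, s6, s7, s11, s13, s14, s15}

Start with {s6}.
From s6 via ϵ: add s4.
From s4 via ϵ: add s3, s13, s15.
From s13 via ϵ: add s2.
From s2 via ϵ: add s1, s7.
From s7 via ϵ: add s11.
From s11 via ϵ: add s5.
From s5 via ϵ: add s14.
No new states can be added; the closed set is {s1, s2, s3, s4, s5, s6, s7, s11, s13, s14, s15}.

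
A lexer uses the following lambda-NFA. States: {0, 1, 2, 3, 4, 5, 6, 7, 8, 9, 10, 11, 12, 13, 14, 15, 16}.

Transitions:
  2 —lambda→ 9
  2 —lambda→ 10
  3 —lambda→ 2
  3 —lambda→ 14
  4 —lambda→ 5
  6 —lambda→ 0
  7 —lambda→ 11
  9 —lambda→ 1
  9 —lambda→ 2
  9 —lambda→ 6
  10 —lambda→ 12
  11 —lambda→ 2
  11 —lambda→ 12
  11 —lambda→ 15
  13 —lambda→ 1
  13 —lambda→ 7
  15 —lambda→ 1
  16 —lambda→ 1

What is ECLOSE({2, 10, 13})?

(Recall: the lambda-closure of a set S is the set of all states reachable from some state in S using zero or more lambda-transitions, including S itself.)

Start with {2, 10, 13}.
From 2 via lambda: add 9.
From 10 via lambda: add 12.
From 13 via lambda: add 1, 7.
From 7 via lambda: add 11.
From 9 via lambda: add 6.
From 6 via lambda: add 0.
From 11 via lambda: add 15.
No new states can be added; the closed set is {0, 1, 2, 6, 7, 9, 10, 11, 12, 13, 15}.

{0, 1, 2, 6, 7, 9, 10, 11, 12, 13, 15}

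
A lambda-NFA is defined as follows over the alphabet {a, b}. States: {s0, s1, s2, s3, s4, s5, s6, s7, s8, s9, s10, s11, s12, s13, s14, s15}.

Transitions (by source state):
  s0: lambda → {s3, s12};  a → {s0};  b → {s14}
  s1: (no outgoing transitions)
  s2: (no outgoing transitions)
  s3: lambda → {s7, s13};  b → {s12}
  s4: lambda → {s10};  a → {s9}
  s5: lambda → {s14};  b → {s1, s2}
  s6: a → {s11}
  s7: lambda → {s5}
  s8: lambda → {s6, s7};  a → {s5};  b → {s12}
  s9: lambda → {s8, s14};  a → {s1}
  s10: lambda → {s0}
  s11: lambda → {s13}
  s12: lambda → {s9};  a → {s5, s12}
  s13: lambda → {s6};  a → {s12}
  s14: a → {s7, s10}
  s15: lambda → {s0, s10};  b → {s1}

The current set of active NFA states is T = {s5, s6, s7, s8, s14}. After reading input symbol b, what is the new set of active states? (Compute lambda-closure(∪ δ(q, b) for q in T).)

s5 on b → {s1, s2}.
s8 on b → {s12}.
No b-transition from s6, s7, s14.
Union after reading b: {s1, s2, s12}.
Now take the lambda-closure:
From s12 via lambda: add s9.
From s9 via lambda: add s8, s14.
From s8 via lambda: add s6, s7.
From s7 via lambda: add s5.
No new states can be added; the closed set is {s1, s2, s5, s6, s7, s8, s9, s12, s14}.

{s1, s2, s5, s6, s7, s8, s9, s12, s14}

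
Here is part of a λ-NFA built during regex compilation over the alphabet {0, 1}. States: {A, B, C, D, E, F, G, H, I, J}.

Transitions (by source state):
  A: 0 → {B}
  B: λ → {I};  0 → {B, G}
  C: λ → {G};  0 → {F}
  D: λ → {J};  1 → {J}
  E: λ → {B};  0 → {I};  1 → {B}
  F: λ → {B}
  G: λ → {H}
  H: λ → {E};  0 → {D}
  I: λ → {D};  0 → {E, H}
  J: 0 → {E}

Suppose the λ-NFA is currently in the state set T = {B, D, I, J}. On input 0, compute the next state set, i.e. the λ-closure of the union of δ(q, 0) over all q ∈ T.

{B, D, E, G, H, I, J}

B on 0 → {B, G}.
I on 0 → {E, H}.
J on 0 → {E}.
No 0-transition from D.
Union after reading 0: {B, E, G, H}.
Now take the λ-closure:
From B via λ: add I.
From I via λ: add D.
From D via λ: add J.
No new states can be added; the closed set is {B, D, E, G, H, I, J}.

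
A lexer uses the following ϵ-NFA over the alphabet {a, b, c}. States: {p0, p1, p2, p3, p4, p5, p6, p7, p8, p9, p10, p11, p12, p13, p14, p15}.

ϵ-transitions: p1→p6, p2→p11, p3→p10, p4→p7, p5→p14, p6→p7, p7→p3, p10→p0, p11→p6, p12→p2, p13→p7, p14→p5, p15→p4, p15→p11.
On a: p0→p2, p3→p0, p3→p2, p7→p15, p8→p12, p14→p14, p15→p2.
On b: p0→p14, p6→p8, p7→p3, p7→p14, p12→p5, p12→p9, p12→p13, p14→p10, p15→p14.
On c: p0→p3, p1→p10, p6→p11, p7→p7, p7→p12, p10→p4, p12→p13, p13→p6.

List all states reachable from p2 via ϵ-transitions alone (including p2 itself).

Start with {p2}.
From p2 via ϵ: add p11.
From p11 via ϵ: add p6.
From p6 via ϵ: add p7.
From p7 via ϵ: add p3.
From p3 via ϵ: add p10.
From p10 via ϵ: add p0.
No new states can be added; the closed set is {p0, p2, p3, p6, p7, p10, p11}.

{p0, p2, p3, p6, p7, p10, p11}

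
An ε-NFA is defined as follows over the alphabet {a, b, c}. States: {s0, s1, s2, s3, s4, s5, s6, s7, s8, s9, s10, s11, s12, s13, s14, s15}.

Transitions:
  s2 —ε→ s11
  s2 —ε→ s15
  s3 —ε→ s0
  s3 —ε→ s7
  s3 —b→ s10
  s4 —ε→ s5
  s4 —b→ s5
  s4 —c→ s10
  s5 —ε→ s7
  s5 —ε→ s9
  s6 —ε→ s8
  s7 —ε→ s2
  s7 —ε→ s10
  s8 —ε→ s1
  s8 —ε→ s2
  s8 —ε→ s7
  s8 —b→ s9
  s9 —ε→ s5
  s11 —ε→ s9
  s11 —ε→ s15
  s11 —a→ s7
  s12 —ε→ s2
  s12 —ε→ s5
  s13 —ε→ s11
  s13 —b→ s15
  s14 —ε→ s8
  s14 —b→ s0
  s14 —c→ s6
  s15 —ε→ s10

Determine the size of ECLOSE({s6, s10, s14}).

11

Start with {s6, s10, s14}.
From s6 via ε: add s8.
From s8 via ε: add s1, s2, s7.
From s2 via ε: add s11, s15.
From s11 via ε: add s9.
From s9 via ε: add s5.
ε-closure = {s1, s2, s5, s6, s7, s8, s9, s10, s11, s14, s15}, which has 11 states.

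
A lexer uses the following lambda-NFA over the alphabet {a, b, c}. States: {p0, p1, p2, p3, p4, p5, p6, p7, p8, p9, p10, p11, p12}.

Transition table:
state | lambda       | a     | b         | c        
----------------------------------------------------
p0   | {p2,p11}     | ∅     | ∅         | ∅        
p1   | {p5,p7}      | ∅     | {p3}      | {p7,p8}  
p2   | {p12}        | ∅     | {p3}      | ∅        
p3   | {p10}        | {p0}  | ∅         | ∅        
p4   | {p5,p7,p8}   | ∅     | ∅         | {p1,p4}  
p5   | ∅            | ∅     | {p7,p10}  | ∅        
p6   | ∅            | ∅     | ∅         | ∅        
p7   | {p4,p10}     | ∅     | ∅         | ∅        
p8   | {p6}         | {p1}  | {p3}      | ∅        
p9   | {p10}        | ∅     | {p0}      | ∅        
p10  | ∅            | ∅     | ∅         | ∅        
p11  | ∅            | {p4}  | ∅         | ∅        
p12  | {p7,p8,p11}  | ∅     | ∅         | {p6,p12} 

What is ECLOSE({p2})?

Start with {p2}.
From p2 via lambda: add p12.
From p12 via lambda: add p7, p8, p11.
From p7 via lambda: add p4, p10.
From p8 via lambda: add p6.
From p4 via lambda: add p5.
No new states can be added; the closed set is {p2, p4, p5, p6, p7, p8, p10, p11, p12}.

{p2, p4, p5, p6, p7, p8, p10, p11, p12}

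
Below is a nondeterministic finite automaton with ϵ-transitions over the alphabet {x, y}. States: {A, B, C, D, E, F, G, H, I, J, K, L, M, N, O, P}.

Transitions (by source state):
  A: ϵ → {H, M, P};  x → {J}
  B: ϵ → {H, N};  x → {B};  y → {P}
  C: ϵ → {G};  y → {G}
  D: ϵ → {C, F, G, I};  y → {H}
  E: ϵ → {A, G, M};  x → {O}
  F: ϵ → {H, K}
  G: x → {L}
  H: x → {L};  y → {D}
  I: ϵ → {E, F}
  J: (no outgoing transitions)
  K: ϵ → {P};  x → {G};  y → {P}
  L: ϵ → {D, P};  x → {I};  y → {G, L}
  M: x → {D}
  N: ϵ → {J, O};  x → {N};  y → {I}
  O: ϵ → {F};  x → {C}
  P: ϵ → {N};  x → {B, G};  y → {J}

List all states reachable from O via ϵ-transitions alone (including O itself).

{F, H, J, K, N, O, P}

Start with {O}.
From O via ϵ: add F.
From F via ϵ: add H, K.
From K via ϵ: add P.
From P via ϵ: add N.
From N via ϵ: add J.
No new states can be added; the closed set is {F, H, J, K, N, O, P}.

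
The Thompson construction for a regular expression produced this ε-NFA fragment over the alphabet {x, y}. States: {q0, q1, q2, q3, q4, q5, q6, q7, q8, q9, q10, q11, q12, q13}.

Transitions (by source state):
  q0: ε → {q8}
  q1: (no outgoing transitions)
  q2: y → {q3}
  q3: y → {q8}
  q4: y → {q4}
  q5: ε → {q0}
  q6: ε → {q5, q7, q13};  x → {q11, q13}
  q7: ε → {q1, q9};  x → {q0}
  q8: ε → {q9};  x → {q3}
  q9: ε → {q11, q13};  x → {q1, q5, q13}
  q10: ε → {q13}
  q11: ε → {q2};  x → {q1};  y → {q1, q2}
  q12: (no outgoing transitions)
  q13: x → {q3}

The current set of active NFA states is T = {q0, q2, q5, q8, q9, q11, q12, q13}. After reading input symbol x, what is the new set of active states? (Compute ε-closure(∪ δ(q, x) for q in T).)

q8 on x → {q3}.
q9 on x → {q1, q5, q13}.
q11 on x → {q1}.
q13 on x → {q3}.
No x-transition from q0, q2, q5, q12.
Union after reading x: {q1, q3, q5, q13}.
Now take the ε-closure:
From q5 via ε: add q0.
From q0 via ε: add q8.
From q8 via ε: add q9.
From q9 via ε: add q11.
From q11 via ε: add q2.
No new states can be added; the closed set is {q0, q1, q2, q3, q5, q8, q9, q11, q13}.

{q0, q1, q2, q3, q5, q8, q9, q11, q13}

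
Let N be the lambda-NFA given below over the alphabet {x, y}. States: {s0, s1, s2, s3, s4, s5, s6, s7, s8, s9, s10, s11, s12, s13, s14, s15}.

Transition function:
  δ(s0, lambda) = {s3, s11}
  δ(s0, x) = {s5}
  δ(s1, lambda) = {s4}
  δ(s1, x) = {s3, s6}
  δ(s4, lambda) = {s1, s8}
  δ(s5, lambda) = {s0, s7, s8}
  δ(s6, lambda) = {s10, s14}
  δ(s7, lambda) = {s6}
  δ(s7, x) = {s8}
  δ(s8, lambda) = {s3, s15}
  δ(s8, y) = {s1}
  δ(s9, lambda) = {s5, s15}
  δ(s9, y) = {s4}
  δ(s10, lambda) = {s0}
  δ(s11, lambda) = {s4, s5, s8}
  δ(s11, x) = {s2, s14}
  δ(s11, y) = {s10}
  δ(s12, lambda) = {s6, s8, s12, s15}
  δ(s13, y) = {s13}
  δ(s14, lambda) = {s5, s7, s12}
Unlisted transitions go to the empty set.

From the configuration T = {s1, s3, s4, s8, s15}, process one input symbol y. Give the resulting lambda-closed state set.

s8 on y → {s1}.
No y-transition from s1, s3, s4, s15.
Union after reading y: {s1}.
Now take the lambda-closure:
From s1 via lambda: add s4.
From s4 via lambda: add s8.
From s8 via lambda: add s3, s15.
No new states can be added; the closed set is {s1, s3, s4, s8, s15}.

{s1, s3, s4, s8, s15}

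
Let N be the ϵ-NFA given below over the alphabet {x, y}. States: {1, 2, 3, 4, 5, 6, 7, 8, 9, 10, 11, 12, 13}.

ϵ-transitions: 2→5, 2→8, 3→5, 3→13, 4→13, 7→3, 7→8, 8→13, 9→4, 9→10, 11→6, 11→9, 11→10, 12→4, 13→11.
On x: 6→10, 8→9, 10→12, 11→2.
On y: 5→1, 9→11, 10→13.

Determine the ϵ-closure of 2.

Start with {2}.
From 2 via ϵ: add 5, 8.
From 8 via ϵ: add 13.
From 13 via ϵ: add 11.
From 11 via ϵ: add 6, 9, 10.
From 9 via ϵ: add 4.
No new states can be added; the closed set is {2, 4, 5, 6, 8, 9, 10, 11, 13}.

{2, 4, 5, 6, 8, 9, 10, 11, 13}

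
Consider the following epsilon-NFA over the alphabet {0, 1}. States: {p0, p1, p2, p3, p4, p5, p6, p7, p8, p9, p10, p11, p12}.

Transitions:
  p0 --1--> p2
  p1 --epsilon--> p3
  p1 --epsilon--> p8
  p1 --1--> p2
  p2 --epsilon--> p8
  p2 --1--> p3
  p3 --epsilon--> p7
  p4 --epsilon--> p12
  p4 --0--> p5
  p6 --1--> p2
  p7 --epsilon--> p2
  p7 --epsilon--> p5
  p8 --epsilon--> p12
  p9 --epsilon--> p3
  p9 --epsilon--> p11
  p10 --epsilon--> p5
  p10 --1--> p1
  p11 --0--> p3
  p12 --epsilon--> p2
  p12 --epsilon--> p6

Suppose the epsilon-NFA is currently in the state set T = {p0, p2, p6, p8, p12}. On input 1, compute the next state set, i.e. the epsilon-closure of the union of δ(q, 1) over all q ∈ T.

p0 on 1 → {p2}.
p2 on 1 → {p3}.
p6 on 1 → {p2}.
No 1-transition from p8, p12.
Union after reading 1: {p2, p3}.
Now take the epsilon-closure:
From p2 via epsilon: add p8.
From p3 via epsilon: add p7.
From p7 via epsilon: add p5.
From p8 via epsilon: add p12.
From p12 via epsilon: add p6.
No new states can be added; the closed set is {p2, p3, p5, p6, p7, p8, p12}.

{p2, p3, p5, p6, p7, p8, p12}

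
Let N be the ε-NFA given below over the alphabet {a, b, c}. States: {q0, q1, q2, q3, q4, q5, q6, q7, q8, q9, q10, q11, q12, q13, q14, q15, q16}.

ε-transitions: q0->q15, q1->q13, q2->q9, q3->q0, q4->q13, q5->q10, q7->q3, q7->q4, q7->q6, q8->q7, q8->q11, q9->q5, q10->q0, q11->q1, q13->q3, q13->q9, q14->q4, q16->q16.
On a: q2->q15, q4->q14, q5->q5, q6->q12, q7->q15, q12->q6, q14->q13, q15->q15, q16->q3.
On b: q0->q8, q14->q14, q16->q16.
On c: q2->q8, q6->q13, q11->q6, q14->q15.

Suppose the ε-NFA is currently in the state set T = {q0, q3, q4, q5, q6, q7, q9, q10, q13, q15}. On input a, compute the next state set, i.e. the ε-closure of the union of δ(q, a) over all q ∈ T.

q4 on a → {q14}.
q5 on a → {q5}.
q6 on a → {q12}.
q7 on a → {q15}.
q15 on a → {q15}.
No a-transition from q0, q3, q9, q10, q13.
Union after reading a: {q5, q12, q14, q15}.
Now take the ε-closure:
From q5 via ε: add q10.
From q14 via ε: add q4.
From q4 via ε: add q13.
From q10 via ε: add q0.
From q13 via ε: add q3, q9.
No new states can be added; the closed set is {q0, q3, q4, q5, q9, q10, q12, q13, q14, q15}.

{q0, q3, q4, q5, q9, q10, q12, q13, q14, q15}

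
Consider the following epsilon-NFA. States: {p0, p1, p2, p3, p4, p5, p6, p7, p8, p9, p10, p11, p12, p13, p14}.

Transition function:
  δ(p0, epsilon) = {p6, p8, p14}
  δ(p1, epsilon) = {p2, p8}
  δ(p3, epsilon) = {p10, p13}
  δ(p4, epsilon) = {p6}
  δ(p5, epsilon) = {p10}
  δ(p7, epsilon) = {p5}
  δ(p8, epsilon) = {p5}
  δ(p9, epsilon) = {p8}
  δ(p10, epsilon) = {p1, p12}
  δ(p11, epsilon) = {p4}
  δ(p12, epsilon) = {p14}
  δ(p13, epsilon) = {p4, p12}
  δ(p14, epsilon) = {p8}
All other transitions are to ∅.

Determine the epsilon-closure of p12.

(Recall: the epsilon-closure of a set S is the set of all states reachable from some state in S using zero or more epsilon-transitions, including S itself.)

{p1, p2, p5, p8, p10, p12, p14}

Start with {p12}.
From p12 via epsilon: add p14.
From p14 via epsilon: add p8.
From p8 via epsilon: add p5.
From p5 via epsilon: add p10.
From p10 via epsilon: add p1.
From p1 via epsilon: add p2.
No new states can be added; the closed set is {p1, p2, p5, p8, p10, p12, p14}.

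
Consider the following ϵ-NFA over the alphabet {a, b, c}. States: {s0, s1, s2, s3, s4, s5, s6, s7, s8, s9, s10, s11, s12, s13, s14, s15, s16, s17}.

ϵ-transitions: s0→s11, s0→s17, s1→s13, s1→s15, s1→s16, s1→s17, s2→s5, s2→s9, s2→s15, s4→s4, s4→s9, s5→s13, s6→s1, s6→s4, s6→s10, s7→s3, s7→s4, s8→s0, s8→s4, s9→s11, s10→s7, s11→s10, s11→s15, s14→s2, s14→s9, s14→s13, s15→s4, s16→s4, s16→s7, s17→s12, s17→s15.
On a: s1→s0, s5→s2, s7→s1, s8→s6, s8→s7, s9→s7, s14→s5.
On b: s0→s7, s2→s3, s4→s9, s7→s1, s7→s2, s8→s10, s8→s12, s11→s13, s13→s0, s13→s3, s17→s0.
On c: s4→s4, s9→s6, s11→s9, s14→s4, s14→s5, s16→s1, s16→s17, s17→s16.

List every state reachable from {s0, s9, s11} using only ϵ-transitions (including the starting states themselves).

{s0, s3, s4, s7, s9, s10, s11, s12, s15, s17}

Start with {s0, s9, s11}.
From s0 via ϵ: add s17.
From s11 via ϵ: add s10, s15.
From s10 via ϵ: add s7.
From s15 via ϵ: add s4.
From s17 via ϵ: add s12.
From s7 via ϵ: add s3.
No new states can be added; the closed set is {s0, s3, s4, s7, s9, s10, s11, s12, s15, s17}.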